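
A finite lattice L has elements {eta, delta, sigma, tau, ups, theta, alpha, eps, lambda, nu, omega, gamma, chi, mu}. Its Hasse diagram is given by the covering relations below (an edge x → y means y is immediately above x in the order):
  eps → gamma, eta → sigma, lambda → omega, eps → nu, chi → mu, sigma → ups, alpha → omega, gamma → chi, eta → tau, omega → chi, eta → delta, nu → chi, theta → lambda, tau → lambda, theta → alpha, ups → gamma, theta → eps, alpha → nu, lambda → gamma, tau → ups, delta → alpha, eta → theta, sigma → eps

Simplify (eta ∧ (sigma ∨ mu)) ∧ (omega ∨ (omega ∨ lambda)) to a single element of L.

sigma ∨ mu = mu
eta ∧ mu = eta
omega ∨ lambda = omega
omega ∨ omega = omega
eta ∧ omega = eta

eta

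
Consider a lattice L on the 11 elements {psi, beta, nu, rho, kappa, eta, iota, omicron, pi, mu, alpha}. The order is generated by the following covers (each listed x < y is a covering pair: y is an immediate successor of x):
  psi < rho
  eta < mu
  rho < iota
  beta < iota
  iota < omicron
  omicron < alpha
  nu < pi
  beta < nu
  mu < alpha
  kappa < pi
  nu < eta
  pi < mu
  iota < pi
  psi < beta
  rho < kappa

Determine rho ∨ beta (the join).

iota

Common upper bounds of {rho, beta}: alpha, iota, mu, omicron, pi.
The least among these is iota.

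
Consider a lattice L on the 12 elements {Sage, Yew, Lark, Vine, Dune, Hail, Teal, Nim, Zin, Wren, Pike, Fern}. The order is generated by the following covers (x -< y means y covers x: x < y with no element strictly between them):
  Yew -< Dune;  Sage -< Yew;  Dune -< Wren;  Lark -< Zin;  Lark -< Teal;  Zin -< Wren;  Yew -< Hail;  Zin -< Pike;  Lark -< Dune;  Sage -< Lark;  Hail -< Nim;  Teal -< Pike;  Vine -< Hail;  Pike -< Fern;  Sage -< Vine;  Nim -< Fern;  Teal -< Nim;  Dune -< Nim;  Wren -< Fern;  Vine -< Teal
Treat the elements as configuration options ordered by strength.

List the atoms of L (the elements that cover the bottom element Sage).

Lark, Vine, Yew

The atoms are exactly the elements that cover Sage: Lark, Vine, Yew.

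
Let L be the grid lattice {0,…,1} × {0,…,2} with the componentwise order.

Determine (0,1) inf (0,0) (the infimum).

(0,0)

In a product of chains, the meet is componentwise min, giving (0,0).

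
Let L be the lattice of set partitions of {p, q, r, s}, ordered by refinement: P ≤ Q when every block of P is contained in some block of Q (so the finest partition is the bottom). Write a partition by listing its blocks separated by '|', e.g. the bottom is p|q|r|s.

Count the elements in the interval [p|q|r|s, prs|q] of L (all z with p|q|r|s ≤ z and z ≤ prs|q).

The interval [p|q|r|s, prs|q] = {prs|q, pr|q|s, ps|q|r, p|q|rs, p|q|r|s}, which has 5 elements.

5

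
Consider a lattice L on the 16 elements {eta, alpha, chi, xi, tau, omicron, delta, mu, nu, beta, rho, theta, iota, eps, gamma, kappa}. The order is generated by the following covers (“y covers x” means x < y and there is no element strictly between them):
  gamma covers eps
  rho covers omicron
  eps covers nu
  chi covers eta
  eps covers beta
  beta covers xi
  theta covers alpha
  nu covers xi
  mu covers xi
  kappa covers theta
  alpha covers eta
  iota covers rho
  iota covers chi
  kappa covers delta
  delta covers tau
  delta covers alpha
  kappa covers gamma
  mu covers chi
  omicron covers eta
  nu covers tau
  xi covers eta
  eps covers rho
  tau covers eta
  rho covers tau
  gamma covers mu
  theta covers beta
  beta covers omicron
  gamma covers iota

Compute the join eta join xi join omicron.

Common upper bounds of {eta, xi, omicron}: beta, eps, gamma, kappa, theta.
The least among these is beta.

beta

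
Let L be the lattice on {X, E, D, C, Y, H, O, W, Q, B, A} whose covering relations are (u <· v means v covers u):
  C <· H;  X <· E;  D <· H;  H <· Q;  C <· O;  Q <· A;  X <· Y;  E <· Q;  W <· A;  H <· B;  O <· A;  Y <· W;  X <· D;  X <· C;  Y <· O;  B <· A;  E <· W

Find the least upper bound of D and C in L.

Common upper bounds of {D, C}: A, B, H, Q.
The least among these is H.

H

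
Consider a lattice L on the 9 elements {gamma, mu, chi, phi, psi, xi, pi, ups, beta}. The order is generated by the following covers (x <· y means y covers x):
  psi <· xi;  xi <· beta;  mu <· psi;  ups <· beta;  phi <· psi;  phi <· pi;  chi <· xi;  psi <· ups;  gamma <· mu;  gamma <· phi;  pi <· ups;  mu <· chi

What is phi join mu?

Common upper bounds of {phi, mu}: beta, psi, ups, xi.
The least among these is psi.

psi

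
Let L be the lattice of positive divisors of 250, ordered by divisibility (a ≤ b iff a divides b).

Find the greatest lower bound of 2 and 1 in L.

Common lower bounds of {2, 1}: 1.
The greatest among these is 1.

1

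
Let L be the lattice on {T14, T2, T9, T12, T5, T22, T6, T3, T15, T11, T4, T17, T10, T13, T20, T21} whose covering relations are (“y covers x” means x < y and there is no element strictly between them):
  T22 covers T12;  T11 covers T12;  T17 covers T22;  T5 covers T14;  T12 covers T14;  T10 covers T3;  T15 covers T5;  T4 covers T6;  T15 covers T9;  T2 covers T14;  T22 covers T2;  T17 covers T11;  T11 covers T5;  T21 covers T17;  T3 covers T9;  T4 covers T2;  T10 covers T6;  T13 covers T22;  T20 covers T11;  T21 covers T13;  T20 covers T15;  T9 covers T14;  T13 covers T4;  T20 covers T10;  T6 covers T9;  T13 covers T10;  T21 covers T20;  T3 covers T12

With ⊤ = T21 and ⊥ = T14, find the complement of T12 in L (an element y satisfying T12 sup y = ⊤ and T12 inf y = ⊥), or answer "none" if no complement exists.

For every candidate y, either T12 ∨ y ≠ T21 or T12 ∧ y ≠ T14; no complement exists.

none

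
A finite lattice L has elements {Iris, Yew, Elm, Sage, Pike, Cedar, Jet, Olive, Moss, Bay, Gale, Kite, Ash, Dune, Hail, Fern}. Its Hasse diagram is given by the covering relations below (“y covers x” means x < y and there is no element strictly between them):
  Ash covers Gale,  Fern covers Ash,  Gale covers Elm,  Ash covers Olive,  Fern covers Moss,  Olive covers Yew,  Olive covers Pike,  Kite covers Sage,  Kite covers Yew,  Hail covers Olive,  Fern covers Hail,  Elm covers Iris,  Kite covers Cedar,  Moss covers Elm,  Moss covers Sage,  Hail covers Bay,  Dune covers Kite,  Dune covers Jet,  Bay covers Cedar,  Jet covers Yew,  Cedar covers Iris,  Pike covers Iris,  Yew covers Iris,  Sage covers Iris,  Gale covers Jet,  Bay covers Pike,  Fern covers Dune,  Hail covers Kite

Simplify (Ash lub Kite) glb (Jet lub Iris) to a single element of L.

Jet

Ash ∨ Kite = Fern
Jet ∨ Iris = Jet
Fern ∧ Jet = Jet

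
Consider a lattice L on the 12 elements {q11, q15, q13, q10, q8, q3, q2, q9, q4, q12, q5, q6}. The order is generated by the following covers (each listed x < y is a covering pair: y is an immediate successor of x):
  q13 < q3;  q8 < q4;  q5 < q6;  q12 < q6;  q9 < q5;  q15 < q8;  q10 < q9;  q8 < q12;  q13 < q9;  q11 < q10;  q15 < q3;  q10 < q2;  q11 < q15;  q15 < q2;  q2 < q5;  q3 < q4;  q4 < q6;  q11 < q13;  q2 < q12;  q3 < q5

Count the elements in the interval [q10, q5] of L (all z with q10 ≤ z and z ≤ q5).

The interval [q10, q5] = {q10, q2, q5, q9}, which has 4 elements.

4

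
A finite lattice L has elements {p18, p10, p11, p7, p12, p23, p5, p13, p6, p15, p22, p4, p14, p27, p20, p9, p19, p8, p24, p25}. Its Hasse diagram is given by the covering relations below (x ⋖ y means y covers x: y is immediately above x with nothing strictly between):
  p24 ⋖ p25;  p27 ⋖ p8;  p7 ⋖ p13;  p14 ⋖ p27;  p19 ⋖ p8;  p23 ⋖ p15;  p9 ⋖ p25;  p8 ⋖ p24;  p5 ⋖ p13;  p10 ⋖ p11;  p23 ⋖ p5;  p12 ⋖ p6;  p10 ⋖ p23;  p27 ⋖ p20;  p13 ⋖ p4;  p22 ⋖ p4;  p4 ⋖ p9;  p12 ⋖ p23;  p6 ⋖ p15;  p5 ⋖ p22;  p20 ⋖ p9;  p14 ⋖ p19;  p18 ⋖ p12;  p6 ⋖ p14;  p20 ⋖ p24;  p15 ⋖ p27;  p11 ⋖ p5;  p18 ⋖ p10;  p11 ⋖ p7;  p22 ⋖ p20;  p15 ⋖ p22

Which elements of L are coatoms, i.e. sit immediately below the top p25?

p24, p9

The coatoms are exactly the elements covered by p25: p24, p9.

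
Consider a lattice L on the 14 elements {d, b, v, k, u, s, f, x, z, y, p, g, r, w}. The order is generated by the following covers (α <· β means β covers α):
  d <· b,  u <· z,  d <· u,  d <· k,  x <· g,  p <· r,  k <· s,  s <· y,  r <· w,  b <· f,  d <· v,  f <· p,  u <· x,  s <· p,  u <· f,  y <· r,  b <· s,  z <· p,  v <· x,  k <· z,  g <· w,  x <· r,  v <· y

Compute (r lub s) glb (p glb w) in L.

r ∨ s = r
p ∧ w = p
r ∧ p = p

p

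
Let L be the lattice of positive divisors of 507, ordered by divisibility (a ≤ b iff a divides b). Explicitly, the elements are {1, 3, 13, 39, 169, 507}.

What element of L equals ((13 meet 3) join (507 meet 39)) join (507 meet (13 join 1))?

39

13 ∧ 3 = 1
507 ∧ 39 = 39
1 ∨ 39 = 39
13 ∨ 1 = 13
507 ∧ 13 = 13
39 ∨ 13 = 39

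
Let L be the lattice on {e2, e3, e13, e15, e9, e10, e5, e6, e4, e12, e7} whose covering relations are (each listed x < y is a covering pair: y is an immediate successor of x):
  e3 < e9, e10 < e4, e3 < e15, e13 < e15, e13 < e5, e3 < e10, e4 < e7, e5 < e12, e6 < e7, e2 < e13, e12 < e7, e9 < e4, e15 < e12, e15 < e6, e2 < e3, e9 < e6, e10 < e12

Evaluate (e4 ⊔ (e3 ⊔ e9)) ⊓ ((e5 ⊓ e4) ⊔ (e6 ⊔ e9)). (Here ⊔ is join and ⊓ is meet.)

e3 ∨ e9 = e9
e4 ∨ e9 = e4
e5 ∧ e4 = e2
e6 ∨ e9 = e6
e2 ∨ e6 = e6
e4 ∧ e6 = e9

e9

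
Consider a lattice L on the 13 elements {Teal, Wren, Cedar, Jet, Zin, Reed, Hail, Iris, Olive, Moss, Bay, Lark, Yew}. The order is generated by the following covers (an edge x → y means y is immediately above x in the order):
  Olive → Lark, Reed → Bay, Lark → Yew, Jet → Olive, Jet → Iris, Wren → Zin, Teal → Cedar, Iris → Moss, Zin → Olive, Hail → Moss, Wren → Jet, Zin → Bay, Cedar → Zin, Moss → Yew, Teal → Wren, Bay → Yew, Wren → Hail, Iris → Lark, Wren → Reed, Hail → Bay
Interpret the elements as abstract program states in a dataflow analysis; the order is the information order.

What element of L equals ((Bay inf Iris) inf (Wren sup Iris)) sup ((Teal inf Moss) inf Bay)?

Bay ∧ Iris = Wren
Wren ∨ Iris = Iris
Wren ∧ Iris = Wren
Teal ∧ Moss = Teal
Teal ∧ Bay = Teal
Wren ∨ Teal = Wren

Wren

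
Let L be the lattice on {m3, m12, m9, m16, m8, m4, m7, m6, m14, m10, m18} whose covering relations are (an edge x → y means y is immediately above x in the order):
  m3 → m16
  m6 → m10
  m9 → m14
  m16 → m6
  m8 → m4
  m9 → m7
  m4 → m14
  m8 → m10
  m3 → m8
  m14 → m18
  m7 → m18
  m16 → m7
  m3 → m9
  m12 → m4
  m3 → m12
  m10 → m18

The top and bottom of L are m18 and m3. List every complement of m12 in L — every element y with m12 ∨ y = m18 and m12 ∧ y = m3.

m10, m16, m6, m7

Need y with m12 ∨ y = m18 and m12 ∧ y = m3.
Checking each element gives: m10, m16, m6, m7.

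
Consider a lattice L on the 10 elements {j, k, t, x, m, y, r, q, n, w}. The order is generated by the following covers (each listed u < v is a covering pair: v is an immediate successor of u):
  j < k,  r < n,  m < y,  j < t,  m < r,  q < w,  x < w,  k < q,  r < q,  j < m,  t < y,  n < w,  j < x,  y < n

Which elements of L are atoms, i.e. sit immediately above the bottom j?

k, m, t, x

The atoms are exactly the elements that cover j: k, m, t, x.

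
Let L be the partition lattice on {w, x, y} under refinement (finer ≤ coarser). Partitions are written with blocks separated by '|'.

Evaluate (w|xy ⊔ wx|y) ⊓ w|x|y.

w|xy ∨ wx|y = wxy
wxy ∧ w|x|y = w|x|y

w|x|y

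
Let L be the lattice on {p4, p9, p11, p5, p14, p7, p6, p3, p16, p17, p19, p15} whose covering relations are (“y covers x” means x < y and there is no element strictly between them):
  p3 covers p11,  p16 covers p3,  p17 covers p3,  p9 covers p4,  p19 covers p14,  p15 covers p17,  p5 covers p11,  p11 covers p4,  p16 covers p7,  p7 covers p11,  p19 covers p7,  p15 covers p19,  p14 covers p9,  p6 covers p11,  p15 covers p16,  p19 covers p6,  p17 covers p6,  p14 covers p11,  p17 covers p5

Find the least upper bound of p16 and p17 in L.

p15

Common upper bounds of {p16, p17}: p15.
The least among these is p15.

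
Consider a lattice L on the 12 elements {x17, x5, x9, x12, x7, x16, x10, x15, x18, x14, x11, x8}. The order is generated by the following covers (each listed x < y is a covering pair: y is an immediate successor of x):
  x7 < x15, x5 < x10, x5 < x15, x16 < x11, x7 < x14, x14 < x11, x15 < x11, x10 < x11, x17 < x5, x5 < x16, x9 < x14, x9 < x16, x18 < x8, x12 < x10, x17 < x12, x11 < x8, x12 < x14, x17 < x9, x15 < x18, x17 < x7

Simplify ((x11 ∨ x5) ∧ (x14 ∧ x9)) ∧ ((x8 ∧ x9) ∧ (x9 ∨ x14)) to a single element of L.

x11 ∨ x5 = x11
x14 ∧ x9 = x9
x11 ∧ x9 = x9
x8 ∧ x9 = x9
x9 ∨ x14 = x14
x9 ∧ x14 = x9
x9 ∧ x9 = x9

x9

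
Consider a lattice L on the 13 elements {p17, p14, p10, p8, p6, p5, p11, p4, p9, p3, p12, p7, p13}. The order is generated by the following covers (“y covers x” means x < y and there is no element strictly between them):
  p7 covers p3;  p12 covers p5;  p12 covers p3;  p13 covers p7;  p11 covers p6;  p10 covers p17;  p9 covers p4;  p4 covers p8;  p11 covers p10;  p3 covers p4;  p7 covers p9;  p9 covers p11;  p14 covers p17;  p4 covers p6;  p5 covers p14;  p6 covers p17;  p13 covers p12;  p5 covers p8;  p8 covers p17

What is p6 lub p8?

p4

Common upper bounds of {p6, p8}: p12, p13, p3, p4, p7, p9.
The least among these is p4.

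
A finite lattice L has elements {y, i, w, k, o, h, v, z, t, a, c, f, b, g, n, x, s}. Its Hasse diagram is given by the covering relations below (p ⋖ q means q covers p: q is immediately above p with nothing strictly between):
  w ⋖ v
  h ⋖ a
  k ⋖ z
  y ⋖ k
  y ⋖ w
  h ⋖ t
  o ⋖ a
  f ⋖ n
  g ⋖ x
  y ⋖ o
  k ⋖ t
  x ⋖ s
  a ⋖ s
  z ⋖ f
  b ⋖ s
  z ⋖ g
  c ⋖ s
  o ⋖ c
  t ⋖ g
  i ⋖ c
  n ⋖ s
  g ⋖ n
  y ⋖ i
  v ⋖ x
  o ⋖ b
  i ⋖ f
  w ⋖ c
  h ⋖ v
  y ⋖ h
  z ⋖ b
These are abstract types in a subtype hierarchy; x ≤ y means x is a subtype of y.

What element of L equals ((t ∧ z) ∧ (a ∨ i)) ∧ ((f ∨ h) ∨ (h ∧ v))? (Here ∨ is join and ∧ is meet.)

t ∧ z = k
a ∨ i = s
k ∧ s = k
f ∨ h = n
h ∧ v = h
n ∨ h = n
k ∧ n = k

k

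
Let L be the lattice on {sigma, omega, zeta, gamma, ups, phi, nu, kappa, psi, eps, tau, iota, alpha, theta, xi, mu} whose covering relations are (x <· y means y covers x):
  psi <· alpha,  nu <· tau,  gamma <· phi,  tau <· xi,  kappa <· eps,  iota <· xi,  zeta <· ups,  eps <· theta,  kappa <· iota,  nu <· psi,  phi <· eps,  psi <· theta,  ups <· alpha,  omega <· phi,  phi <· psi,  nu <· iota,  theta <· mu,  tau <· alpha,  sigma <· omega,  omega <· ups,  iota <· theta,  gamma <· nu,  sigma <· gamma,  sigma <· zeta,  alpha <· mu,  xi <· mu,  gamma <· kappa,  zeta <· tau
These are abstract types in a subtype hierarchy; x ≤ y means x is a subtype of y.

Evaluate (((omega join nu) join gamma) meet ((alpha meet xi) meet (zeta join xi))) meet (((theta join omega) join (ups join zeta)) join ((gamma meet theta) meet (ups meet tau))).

nu

omega ∨ nu = psi
psi ∨ gamma = psi
alpha ∧ xi = tau
zeta ∨ xi = xi
tau ∧ xi = tau
psi ∧ tau = nu
theta ∨ omega = theta
ups ∨ zeta = ups
theta ∨ ups = mu
gamma ∧ theta = gamma
ups ∧ tau = zeta
gamma ∧ zeta = sigma
mu ∨ sigma = mu
nu ∧ mu = nu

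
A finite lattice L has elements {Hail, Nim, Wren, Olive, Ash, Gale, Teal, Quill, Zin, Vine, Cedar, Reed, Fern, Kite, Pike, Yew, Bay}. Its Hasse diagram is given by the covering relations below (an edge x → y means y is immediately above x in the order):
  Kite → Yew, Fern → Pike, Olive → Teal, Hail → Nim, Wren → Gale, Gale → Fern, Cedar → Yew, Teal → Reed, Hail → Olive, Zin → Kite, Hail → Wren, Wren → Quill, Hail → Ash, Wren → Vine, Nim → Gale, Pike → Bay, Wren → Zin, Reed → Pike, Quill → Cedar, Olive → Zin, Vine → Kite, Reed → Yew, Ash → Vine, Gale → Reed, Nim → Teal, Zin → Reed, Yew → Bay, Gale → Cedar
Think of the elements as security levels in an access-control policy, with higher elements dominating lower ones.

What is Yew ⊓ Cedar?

Common lower bounds of {Yew, Cedar}: Cedar, Gale, Hail, Nim, Quill, Wren.
The greatest among these is Cedar.

Cedar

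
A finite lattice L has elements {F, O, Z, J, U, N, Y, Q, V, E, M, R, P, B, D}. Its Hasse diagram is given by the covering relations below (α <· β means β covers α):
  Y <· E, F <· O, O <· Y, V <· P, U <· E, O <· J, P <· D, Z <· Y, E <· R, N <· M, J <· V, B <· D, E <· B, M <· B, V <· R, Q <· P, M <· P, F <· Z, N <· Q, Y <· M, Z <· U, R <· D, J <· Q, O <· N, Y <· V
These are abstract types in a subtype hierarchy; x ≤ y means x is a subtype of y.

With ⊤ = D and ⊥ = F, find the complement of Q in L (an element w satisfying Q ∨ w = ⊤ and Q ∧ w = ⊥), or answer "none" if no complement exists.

Need w with Q ∨ w = D and Q ∧ w = F.
Checking each element gives: U.

U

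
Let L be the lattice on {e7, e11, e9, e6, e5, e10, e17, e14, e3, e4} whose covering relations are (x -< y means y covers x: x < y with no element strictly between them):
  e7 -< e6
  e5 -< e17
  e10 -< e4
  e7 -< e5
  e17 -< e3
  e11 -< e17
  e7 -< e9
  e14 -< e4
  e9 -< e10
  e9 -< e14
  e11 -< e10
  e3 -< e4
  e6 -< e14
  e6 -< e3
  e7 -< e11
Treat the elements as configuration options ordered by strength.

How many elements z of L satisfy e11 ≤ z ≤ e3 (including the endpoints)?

The interval [e11, e3] = {e11, e17, e3}, which has 3 elements.

3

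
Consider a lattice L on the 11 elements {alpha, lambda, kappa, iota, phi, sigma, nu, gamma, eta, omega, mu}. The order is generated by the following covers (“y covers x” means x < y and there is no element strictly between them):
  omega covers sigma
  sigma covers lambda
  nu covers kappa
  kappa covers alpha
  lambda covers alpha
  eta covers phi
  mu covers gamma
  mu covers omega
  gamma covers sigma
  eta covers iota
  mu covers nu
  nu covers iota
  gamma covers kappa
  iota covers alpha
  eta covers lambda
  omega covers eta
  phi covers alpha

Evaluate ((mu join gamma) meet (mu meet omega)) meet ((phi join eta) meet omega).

mu ∨ gamma = mu
mu ∧ omega = omega
mu ∧ omega = omega
phi ∨ eta = eta
eta ∧ omega = eta
omega ∧ eta = eta

eta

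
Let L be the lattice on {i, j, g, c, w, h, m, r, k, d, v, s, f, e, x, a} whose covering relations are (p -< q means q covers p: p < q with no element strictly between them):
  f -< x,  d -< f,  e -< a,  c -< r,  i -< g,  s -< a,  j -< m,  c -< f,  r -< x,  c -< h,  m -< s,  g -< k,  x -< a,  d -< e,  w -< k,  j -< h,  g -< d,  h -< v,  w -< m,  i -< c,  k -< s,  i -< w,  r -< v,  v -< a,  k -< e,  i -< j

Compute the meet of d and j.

i

Common lower bounds of {d, j}: i.
The greatest among these is i.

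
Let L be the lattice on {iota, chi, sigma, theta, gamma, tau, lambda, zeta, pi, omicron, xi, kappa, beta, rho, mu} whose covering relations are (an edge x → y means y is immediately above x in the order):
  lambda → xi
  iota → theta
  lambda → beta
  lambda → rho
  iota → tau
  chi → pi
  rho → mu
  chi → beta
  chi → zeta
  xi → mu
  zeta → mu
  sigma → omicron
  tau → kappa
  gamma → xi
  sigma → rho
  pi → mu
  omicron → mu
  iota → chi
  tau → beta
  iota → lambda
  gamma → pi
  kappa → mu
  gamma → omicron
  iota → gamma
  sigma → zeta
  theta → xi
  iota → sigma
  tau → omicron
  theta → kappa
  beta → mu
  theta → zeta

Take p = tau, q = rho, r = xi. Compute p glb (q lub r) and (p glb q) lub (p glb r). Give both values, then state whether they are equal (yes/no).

q lub r = mu, so p glb (q lub r) = tau glb mu = tau.
p glb q = iota and p glb r = iota, so (p glb q) lub (p glb r) = iota lub iota = iota.
Equal: no.

tau; iota; no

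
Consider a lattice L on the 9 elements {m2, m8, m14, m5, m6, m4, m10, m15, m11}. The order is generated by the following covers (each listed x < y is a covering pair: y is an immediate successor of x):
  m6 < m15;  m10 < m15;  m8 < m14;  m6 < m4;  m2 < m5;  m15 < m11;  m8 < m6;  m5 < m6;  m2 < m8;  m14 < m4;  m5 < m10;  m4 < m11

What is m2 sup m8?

Common upper bounds of {m2, m8}: m11, m14, m15, m4, m6, m8.
The least among these is m8.

m8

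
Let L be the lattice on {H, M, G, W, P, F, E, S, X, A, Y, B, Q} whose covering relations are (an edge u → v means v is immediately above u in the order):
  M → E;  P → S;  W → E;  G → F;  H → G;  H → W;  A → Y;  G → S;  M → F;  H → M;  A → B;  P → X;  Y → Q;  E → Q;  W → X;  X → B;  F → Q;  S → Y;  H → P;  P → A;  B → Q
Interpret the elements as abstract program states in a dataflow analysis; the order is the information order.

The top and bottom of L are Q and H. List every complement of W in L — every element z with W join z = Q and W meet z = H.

Need z with W ∨ z = Q and W ∧ z = H.
Checking each element gives: F, G, S, Y.

F, G, S, Y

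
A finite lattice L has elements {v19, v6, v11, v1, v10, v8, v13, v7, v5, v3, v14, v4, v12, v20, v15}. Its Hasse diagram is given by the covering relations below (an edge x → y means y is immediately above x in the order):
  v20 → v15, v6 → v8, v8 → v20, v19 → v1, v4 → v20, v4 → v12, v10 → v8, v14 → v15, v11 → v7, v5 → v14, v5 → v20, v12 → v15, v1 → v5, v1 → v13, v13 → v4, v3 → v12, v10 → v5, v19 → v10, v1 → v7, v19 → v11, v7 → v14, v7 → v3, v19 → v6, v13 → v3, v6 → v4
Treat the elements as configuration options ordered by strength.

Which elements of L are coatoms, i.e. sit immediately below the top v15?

The coatoms are exactly the elements covered by v15: v12, v14, v20.

v12, v14, v20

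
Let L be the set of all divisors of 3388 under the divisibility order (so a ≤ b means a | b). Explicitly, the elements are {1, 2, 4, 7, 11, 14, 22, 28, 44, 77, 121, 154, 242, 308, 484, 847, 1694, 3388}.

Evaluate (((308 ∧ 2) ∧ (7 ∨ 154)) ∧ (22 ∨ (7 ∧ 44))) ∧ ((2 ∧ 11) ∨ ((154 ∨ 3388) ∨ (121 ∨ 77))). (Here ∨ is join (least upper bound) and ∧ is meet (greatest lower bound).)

308 ∧ 2 = 2
7 ∨ 154 = 154
2 ∧ 154 = 2
7 ∧ 44 = 1
22 ∨ 1 = 22
2 ∧ 22 = 2
2 ∧ 11 = 1
154 ∨ 3388 = 3388
121 ∨ 77 = 847
3388 ∨ 847 = 3388
1 ∨ 3388 = 3388
2 ∧ 3388 = 2

2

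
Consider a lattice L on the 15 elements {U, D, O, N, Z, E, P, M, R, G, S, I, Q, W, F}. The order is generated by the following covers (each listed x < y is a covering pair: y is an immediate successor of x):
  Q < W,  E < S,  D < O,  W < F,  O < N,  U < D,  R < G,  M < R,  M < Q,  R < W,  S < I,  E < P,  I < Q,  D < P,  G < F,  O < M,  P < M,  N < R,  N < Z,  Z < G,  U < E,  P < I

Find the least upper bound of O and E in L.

M

Common upper bounds of {O, E}: F, G, M, Q, R, W.
The least among these is M.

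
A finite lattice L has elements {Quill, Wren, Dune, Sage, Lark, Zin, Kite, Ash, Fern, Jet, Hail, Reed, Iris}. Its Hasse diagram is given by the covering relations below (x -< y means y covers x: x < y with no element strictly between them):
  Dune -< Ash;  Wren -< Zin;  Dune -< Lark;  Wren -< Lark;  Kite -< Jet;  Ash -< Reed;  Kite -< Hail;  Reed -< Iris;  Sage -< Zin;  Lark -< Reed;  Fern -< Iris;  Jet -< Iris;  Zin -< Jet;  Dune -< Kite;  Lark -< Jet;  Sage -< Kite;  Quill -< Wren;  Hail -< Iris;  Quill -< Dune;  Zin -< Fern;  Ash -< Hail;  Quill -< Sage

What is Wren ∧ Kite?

Common lower bounds of {Wren, Kite}: Quill.
The greatest among these is Quill.

Quill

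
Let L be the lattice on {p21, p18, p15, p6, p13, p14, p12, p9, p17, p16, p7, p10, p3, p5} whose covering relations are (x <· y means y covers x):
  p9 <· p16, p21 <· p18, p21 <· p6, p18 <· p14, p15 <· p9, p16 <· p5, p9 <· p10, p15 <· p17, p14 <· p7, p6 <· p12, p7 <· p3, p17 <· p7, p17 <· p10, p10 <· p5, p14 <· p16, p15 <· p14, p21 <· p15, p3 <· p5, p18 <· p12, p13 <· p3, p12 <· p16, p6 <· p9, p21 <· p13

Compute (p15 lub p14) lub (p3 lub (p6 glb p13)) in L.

p15 ∨ p14 = p14
p6 ∧ p13 = p21
p3 ∨ p21 = p3
p14 ∨ p3 = p3

p3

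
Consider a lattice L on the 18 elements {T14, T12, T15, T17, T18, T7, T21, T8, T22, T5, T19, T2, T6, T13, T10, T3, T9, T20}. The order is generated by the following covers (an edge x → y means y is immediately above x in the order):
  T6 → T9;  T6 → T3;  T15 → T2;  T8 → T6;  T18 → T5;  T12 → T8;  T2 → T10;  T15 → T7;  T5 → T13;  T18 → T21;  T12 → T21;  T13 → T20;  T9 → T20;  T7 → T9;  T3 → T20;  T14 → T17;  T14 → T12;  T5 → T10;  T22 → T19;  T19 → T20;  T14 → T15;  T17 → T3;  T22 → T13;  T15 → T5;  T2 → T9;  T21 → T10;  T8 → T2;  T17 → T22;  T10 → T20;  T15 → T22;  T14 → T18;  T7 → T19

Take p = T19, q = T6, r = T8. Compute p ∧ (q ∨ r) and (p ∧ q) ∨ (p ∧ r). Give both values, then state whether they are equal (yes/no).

T14; T14; yes

q ∨ r = T6, so p ∧ (q ∨ r) = T19 ∧ T6 = T14.
p ∧ q = T14 and p ∧ r = T14, so (p ∧ q) ∨ (p ∧ r) = T14 ∨ T14 = T14.
Equal: yes.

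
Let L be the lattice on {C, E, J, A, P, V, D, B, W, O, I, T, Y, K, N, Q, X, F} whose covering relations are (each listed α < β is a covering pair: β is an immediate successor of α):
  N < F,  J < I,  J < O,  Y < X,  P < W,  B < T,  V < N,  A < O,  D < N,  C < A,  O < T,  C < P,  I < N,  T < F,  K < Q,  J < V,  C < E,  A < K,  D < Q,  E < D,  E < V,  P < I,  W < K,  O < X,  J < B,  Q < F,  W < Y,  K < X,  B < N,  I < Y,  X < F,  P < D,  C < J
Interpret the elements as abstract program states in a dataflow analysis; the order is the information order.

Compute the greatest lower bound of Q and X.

K

Common lower bounds of {Q, X}: A, C, K, P, W.
The greatest among these is K.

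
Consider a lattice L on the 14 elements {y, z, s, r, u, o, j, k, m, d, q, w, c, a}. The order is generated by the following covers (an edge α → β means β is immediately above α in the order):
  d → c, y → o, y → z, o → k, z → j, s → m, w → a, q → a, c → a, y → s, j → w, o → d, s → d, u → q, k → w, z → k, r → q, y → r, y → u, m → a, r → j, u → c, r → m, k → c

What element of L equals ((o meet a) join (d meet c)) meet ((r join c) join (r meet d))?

d

o ∧ a = o
d ∧ c = d
o ∨ d = d
r ∨ c = a
r ∧ d = y
a ∨ y = a
d ∧ a = d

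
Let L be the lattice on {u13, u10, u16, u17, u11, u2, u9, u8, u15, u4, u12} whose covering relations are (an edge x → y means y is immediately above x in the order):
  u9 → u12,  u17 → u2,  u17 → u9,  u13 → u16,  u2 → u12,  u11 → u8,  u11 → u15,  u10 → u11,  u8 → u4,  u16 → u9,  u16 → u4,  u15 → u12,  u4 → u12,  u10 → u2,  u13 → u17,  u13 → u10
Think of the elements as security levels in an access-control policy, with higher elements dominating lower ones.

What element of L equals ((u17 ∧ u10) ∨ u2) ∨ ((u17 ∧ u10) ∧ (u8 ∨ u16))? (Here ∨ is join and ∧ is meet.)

u2

u17 ∧ u10 = u13
u13 ∨ u2 = u2
u17 ∧ u10 = u13
u8 ∨ u16 = u4
u13 ∧ u4 = u13
u2 ∨ u13 = u2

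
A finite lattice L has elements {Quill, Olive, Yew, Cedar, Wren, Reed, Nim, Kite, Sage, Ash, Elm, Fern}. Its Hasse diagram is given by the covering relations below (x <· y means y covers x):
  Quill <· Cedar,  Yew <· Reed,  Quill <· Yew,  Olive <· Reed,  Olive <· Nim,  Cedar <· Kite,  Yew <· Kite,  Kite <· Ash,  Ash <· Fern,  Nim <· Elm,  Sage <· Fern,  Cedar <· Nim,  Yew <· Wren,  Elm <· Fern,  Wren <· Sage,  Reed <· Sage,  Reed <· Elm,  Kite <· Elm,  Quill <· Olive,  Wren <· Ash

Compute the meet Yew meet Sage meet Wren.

Yew

Common lower bounds of {Yew, Sage, Wren}: Quill, Yew.
The greatest among these is Yew.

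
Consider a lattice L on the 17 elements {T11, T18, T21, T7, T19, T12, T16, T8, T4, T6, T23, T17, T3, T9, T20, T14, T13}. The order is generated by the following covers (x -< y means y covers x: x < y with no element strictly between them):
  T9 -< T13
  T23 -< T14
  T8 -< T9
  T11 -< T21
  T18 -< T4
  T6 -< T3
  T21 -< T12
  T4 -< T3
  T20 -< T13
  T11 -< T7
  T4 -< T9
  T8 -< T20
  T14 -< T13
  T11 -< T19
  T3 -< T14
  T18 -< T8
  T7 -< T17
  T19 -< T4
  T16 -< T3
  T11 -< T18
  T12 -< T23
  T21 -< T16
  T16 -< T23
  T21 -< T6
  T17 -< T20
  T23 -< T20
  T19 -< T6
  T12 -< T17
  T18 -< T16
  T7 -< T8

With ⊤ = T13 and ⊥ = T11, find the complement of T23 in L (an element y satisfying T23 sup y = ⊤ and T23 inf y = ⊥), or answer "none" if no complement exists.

none

For every candidate y, either T23 ∨ y ≠ T13 or T23 ∧ y ≠ T11; no complement exists.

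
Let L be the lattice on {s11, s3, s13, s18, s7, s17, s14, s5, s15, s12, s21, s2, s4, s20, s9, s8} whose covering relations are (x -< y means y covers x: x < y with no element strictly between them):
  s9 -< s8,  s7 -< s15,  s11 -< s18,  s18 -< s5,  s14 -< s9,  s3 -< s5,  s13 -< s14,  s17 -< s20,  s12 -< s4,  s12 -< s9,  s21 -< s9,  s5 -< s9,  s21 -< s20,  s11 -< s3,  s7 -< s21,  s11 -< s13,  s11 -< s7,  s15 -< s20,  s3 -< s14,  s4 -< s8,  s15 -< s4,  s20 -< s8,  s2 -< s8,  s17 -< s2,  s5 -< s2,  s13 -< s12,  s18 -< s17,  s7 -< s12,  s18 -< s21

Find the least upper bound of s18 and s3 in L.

s5

Common upper bounds of {s18, s3}: s2, s5, s8, s9.
The least among these is s5.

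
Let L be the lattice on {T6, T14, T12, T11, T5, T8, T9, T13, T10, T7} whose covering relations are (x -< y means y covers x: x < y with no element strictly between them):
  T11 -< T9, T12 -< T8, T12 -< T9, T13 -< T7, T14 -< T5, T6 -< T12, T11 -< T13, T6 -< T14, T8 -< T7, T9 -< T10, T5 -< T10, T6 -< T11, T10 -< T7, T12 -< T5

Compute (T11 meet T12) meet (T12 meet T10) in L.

T6

T11 ∧ T12 = T6
T12 ∧ T10 = T12
T6 ∧ T12 = T6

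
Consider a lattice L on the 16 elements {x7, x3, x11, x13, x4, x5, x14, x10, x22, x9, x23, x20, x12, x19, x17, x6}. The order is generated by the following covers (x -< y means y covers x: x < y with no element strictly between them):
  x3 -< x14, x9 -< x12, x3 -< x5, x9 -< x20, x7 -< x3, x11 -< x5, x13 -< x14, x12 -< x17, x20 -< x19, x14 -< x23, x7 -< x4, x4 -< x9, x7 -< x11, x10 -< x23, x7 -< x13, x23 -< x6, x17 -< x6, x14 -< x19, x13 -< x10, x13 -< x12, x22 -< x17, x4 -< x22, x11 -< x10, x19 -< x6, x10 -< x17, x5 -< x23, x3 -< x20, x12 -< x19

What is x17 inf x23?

x10

Common lower bounds of {x17, x23}: x10, x11, x13, x7.
The greatest among these is x10.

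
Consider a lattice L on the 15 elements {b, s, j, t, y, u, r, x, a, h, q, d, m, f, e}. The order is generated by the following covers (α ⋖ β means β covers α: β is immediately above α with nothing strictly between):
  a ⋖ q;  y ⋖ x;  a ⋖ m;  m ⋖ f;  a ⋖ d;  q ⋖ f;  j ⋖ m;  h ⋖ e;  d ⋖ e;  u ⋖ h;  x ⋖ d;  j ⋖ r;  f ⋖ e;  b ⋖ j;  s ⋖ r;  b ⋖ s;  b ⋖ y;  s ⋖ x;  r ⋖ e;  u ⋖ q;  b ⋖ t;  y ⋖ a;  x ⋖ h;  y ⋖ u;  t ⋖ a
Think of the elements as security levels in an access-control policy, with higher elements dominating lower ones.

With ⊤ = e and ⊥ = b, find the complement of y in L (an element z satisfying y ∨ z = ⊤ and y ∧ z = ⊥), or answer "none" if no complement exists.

Need z with y ∨ z = e and y ∧ z = b.
Checking each element gives: r.

r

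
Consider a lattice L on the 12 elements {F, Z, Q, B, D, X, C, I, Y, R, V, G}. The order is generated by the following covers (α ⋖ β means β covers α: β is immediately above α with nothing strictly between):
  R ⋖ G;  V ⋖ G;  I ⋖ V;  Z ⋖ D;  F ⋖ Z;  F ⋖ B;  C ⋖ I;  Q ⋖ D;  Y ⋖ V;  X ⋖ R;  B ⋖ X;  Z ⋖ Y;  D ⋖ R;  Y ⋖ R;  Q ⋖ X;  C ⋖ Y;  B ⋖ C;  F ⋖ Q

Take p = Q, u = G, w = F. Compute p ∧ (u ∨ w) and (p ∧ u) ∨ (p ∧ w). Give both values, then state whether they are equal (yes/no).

Q; Q; yes

u ∨ w = G, so p ∧ (u ∨ w) = Q ∧ G = Q.
p ∧ u = Q and p ∧ w = F, so (p ∧ u) ∨ (p ∧ w) = Q ∨ F = Q.
Equal: yes.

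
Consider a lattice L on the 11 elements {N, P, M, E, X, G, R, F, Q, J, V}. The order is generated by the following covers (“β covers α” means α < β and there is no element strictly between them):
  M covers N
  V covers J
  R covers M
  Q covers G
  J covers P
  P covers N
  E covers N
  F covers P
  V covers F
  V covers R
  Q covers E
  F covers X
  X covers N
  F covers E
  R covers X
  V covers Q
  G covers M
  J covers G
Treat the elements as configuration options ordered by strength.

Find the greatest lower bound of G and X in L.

Common lower bounds of {G, X}: N.
The greatest among these is N.

N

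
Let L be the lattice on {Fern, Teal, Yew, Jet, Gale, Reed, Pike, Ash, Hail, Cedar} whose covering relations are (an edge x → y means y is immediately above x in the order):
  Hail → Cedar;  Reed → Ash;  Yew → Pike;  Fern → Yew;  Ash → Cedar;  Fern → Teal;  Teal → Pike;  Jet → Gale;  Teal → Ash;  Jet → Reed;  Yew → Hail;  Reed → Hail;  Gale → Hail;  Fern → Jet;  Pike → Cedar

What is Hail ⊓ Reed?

Common lower bounds of {Hail, Reed}: Fern, Jet, Reed.
The greatest among these is Reed.

Reed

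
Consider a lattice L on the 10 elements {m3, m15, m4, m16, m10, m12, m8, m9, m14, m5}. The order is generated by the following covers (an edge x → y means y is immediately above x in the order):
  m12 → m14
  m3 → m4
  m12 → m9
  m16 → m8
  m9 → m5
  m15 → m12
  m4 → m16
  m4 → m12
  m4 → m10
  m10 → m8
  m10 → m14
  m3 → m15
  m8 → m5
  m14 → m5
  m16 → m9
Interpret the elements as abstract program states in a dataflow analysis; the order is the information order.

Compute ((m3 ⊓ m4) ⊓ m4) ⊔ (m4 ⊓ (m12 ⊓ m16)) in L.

m4

m3 ∧ m4 = m3
m3 ∧ m4 = m3
m12 ∧ m16 = m4
m4 ∧ m4 = m4
m3 ∨ m4 = m4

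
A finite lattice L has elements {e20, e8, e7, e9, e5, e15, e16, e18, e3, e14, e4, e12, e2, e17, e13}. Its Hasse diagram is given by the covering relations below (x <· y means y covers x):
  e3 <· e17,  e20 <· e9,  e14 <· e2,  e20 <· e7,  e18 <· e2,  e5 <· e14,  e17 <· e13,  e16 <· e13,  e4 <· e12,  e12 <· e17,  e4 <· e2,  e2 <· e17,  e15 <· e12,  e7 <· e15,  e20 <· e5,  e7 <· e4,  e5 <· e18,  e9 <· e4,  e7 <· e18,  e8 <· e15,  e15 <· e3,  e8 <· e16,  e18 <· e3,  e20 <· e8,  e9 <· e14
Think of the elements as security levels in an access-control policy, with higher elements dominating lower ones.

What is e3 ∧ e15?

e15

Common lower bounds of {e3, e15}: e15, e20, e7, e8.
The greatest among these is e15.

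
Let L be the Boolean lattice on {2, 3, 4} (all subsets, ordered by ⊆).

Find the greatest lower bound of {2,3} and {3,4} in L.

{3}

Under ⊆, meet is intersection: {2,3} ∩ {3,4} = {3}.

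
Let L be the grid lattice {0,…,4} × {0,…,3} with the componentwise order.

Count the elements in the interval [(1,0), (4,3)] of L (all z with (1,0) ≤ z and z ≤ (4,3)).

16

The interval [(1,0), (4,3)] = {(1,0), (1,1), (1,2), (1,3), (2,0), (2,1), (2,2), (2,3), (3,0), (3,1), (3,2), (3,3), (4,0), (4,1), (4,2), (4,3)}, which has 16 elements.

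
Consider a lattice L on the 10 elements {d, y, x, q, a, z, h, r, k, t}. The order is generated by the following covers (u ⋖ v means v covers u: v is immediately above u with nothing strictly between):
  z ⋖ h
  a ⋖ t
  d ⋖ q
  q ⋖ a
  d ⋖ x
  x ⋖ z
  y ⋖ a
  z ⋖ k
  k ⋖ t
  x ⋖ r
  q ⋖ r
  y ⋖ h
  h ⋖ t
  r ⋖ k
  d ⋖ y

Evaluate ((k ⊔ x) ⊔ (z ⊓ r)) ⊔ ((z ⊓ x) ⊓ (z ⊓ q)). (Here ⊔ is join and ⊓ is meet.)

k ∨ x = k
z ∧ r = x
k ∨ x = k
z ∧ x = x
z ∧ q = d
x ∧ d = d
k ∨ d = k

k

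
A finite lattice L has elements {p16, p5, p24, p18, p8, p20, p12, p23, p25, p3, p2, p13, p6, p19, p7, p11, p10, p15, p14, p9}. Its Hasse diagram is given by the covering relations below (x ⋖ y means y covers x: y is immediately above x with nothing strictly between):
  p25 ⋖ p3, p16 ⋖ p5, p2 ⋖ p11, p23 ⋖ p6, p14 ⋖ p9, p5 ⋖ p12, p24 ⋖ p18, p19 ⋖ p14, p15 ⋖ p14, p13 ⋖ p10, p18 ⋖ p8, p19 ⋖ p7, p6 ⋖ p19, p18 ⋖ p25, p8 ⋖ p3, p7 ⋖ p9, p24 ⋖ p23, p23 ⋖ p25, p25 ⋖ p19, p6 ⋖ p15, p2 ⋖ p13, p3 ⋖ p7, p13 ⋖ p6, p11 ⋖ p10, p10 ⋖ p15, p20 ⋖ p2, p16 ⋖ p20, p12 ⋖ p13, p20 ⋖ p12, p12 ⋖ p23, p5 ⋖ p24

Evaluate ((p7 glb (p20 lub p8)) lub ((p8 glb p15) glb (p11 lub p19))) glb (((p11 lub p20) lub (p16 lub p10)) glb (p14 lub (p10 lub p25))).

p20 ∨ p8 = p3
p7 ∧ p3 = p3
p8 ∧ p15 = p24
p11 ∨ p19 = p14
p24 ∧ p14 = p24
p3 ∨ p24 = p3
p11 ∨ p20 = p11
p16 ∨ p10 = p10
p11 ∨ p10 = p10
p10 ∨ p25 = p14
p14 ∨ p14 = p14
p10 ∧ p14 = p10
p3 ∧ p10 = p12

p12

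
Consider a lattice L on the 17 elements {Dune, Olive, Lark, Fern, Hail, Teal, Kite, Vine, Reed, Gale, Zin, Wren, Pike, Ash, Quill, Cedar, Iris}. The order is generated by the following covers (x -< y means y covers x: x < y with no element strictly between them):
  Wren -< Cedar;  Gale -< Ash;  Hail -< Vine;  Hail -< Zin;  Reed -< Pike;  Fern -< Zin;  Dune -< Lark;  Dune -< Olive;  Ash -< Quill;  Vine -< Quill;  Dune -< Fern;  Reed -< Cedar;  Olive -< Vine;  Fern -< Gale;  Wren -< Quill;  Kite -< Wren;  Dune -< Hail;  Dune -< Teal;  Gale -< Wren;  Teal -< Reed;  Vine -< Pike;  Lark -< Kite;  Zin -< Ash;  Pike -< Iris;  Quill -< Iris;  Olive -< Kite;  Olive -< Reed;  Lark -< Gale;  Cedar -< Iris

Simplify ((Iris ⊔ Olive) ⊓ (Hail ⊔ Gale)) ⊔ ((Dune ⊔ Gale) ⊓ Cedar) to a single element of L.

Iris ∨ Olive = Iris
Hail ∨ Gale = Ash
Iris ∧ Ash = Ash
Dune ∨ Gale = Gale
Gale ∧ Cedar = Gale
Ash ∨ Gale = Ash

Ash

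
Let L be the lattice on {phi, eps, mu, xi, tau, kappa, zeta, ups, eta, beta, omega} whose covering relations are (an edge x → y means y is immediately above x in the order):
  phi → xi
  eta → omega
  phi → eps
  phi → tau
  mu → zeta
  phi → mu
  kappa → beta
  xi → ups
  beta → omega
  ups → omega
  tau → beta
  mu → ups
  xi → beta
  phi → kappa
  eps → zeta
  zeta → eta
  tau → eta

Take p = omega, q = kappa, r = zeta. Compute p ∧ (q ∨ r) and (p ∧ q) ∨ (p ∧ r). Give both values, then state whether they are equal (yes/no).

q ∨ r = omega, so p ∧ (q ∨ r) = omega ∧ omega = omega.
p ∧ q = kappa and p ∧ r = zeta, so (p ∧ q) ∨ (p ∧ r) = kappa ∨ zeta = omega.
Equal: yes.

omega; omega; yes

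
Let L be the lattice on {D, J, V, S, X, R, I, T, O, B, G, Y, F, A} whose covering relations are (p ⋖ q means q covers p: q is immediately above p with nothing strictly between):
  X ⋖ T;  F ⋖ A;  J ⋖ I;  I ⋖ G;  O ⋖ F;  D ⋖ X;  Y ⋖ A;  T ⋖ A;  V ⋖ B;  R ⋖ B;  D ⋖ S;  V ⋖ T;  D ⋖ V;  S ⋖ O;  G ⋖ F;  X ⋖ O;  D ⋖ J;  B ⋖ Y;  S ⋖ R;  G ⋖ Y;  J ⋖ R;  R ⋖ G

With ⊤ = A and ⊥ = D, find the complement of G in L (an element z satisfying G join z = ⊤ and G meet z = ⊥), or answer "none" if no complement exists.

T

Need z with G ∨ z = A and G ∧ z = D.
Checking each element gives: T.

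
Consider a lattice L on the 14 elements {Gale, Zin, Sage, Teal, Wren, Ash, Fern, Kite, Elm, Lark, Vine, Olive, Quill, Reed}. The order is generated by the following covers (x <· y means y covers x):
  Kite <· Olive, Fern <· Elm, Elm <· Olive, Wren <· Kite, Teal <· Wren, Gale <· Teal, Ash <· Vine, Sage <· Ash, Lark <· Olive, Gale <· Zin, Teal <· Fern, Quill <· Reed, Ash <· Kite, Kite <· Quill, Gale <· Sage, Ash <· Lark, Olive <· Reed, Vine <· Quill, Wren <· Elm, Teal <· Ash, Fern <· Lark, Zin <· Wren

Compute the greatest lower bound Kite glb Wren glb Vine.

Common lower bounds of {Kite, Wren, Vine}: Gale, Teal.
The greatest among these is Teal.

Teal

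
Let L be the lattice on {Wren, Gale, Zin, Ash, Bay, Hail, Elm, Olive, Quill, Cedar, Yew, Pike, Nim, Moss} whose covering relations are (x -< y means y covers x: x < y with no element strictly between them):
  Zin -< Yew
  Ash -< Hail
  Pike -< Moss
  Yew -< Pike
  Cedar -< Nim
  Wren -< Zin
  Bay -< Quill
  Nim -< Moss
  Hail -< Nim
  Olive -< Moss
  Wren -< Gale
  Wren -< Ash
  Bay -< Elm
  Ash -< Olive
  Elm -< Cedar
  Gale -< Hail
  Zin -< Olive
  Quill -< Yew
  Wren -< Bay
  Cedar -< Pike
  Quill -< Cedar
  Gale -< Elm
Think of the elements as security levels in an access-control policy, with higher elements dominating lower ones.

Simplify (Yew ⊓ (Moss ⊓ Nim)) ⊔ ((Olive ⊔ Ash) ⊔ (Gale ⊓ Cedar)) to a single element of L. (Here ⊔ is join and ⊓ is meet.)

Moss

Moss ∧ Nim = Nim
Yew ∧ Nim = Quill
Olive ∨ Ash = Olive
Gale ∧ Cedar = Gale
Olive ∨ Gale = Moss
Quill ∨ Moss = Moss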